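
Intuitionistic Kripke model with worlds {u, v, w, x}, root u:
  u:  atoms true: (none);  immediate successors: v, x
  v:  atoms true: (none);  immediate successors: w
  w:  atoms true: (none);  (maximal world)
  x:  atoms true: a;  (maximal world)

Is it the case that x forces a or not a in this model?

x forces a or not a via the disjunct a.

Yes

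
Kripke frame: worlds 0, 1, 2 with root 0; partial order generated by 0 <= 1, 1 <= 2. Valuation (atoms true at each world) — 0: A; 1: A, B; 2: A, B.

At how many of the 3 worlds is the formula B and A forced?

0: does not force it — 0 does not force B and A since 0 fails B.
1: forces it.
2: forces it.
Worlds forcing the formula: {1, 2}.

2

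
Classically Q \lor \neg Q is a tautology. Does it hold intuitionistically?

No

This is the law of excluded middle, which is not intuitionistically valid.
A Kripke countermodel: worlds 0, 1; order generated by 0 \le 1; atoms true at each world — 0:{}; 1:{Q}.
0 \nVdash Q \lor \neg Q: neither disjunct is forced at 0.
0 lacks atom Q, so 0 \nVdash Q.
So the root 0 does not force the formula.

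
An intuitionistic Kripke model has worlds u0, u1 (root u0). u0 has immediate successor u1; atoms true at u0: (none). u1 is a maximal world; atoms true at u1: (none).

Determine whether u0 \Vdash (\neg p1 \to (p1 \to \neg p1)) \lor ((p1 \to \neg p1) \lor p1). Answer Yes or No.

u0 \Vdash (\neg p1 \to (p1 \to \neg p1)) \lor ((p1 \to \neg p1) \lor p1) via the disjunct \neg p1 \to (p1 \to \neg p1).

Yes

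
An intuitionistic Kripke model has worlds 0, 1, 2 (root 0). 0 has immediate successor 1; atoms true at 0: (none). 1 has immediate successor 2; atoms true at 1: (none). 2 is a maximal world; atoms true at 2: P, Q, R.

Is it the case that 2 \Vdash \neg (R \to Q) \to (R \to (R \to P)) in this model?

Yes

2 \Vdash \neg (R \to Q) \to (R \to (R \to P)) vacuously: no world accessible from 2 forces the antecedent \neg (R \to Q).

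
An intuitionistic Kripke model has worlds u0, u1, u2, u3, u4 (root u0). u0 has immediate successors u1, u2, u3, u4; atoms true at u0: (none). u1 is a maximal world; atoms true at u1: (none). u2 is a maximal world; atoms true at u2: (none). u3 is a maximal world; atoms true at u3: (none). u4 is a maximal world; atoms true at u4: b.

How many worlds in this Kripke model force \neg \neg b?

u0: does not force it — u0 \nVdash \neg \neg b since u1 is accessible from u0 and u1 \Vdash \neg b.
u1: does not force it.
u2: does not force it.
u3: does not force it.
u4: forces it.
Worlds forcing the formula: {u4}.

1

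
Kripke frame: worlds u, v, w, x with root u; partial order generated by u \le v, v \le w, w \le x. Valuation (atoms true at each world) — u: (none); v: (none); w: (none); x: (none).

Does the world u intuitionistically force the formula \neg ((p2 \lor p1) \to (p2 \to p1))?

u \nVdash \neg ((p2 \lor p1) \to (p2 \to p1)) since u is accessible from u and u \Vdash (p2 \lor p1) \to (p2 \to p1).
u \Vdash (p2 \lor p1) \to (p2 \to p1) vacuously: no world accessible from u forces the antecedent p2 \lor p1.

No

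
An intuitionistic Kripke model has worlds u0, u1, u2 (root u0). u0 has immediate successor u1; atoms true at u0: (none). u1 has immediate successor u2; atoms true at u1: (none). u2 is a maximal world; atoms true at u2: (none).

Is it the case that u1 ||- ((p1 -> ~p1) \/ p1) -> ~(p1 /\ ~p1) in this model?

u1 ||- ((p1 -> ~p1) \/ p1) -> ~(p1 /\ ~p1): every world accessible from u1 that forces (p1 -> ~p1) \/ p1 (namely u1, u2) also forces ~(p1 /\ ~p1).

Yes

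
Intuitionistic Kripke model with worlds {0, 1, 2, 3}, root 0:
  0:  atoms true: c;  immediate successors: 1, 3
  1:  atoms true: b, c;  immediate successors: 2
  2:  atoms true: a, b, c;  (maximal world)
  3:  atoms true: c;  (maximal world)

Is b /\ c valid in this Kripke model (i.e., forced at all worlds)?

Not every world: 0 ||-/- b /\ c.
0 ||-/- b /\ c since 0 fails b.

No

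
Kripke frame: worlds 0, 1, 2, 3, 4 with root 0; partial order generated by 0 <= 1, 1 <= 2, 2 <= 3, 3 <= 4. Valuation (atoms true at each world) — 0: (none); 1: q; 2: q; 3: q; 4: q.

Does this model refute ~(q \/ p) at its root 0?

0 ||-/- ~(q \/ p) since 1 is accessible from 0 and 1 ||- q \/ p.
1 ||- q \/ p via the disjunct q.
So the root 0 does not force ~(q \/ p); the model is a countermodel.

Yes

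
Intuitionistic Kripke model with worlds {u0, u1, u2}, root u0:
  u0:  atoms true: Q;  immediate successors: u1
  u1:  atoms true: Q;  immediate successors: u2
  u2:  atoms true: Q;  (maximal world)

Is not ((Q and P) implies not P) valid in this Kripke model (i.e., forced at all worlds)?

No

Not every world: u0 does not force not ((Q and P) implies not P).
u0 does not force not ((Q and P) implies not P) since u0 is accessible from u0 and u0 forces (Q and P) implies not P.
u0 forces (Q and P) implies not P vacuously: no world accessible from u0 forces the antecedent Q and P.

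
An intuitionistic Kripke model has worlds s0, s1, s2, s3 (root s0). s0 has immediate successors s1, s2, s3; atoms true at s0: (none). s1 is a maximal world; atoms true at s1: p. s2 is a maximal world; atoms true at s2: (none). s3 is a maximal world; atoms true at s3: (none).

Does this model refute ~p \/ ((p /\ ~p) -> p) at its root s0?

No

s0 ||- ~p \/ ((p /\ ~p) -> p) via the disjunct (p /\ ~p) -> p.
So the root s0 forces ~p \/ ((p /\ ~p) -> p); the model is not a countermodel.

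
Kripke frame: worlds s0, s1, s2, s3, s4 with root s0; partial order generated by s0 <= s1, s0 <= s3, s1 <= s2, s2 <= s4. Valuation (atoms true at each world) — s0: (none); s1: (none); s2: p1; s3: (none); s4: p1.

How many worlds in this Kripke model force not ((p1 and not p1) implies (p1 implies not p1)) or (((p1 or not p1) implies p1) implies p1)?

3

s0: does not force it — s0 does not force not ((p1 and not p1) implies (p1 implies not p1)) or (((p1 or not p1) implies p1) implies p1): neither disjunct is forced at s0.
s1: does not force it.
s2: forces it.
s3: forces it.
s4: forces it.
Worlds forcing the formula: {s2, s3, s4}.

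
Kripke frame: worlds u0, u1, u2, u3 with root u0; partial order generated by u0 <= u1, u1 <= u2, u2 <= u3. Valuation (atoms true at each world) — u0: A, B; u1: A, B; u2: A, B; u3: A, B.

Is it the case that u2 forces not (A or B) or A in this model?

u2 forces not (A or B) or A via the disjunct A.

Yes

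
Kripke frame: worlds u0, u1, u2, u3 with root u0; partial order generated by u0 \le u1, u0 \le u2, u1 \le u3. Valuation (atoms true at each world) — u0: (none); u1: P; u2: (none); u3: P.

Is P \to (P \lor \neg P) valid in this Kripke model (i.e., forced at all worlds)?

u0 \Vdash P \to (P \lor \neg P): every world accessible from u0 that forces P (namely u1, u3) also forces P \lor \neg P.
Since the root u0 forces P \to (P \lor \neg P) and forcing is persistent (monotone upward), every world forces it.

Yes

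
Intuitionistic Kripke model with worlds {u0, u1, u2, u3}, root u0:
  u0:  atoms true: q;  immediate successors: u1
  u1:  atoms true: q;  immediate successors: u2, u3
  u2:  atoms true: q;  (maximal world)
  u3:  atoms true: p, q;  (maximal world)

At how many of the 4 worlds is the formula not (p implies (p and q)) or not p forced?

1

u0: does not force it — u0 does not force not (p implies (p and q)) or not p: neither disjunct is forced at u0.
u1: does not force it.
u2: forces it.
u3: does not force it.
Worlds forcing the formula: {u2}.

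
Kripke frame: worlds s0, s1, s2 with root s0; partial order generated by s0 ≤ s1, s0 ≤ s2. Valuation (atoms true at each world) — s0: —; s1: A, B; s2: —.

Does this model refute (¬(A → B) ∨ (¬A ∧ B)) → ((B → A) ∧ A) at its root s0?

No

s0 ⊩ (¬(A → B) ∨ (¬A ∧ B)) → ((B → A) ∧ A) vacuously: no world accessible from s0 forces the antecedent ¬(A → B) ∨ (¬A ∧ B).
So the root s0 forces (¬(A → B) ∨ (¬A ∧ B)) → ((B → A) ∧ A); the model is not a countermodel.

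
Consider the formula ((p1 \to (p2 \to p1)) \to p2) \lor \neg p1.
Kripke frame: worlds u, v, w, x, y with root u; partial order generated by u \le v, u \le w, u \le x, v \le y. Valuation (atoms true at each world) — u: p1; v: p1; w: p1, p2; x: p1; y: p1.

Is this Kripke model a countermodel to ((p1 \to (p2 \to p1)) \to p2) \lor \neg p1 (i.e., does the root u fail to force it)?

Yes

u \nVdash ((p1 \to (p2 \to p1)) \to p2) \lor \neg p1: neither disjunct is forced at u.
u \nVdash (p1 \to (p2 \to p1)) \to p2: already at u itself, u \Vdash p1 \to (p2 \to p1) but u \nVdash p2.
u lacks atom p2, so u \nVdash p2.
So the root u does not force ((p1 \to (p2 \to p1)) \to p2) \lor \neg p1; the model is a countermodel.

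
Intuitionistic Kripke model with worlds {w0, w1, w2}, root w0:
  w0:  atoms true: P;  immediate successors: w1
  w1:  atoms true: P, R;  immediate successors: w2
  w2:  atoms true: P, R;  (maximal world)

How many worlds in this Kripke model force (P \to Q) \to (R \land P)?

3

w0: forces it.
w1: forces it.
w2: forces it.
Worlds forcing the formula: {w0, w1, w2}.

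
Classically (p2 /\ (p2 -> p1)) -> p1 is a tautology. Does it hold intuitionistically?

This is modus ponens in implicational form, which is intuitionistically derivable.
If a world forces p2 and p2 -> p1, then applying the implication at that world (which is accessible from itself) gives p1.

Yes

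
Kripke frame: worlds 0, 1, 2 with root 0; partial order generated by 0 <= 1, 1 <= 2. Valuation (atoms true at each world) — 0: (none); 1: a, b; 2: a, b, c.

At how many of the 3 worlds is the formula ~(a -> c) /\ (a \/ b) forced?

0

0: does not force it — 0 ||-/- ~(a -> c) /\ (a \/ b) since 0 fails ~(a -> c).
1: does not force it.
2: does not force it.
Worlds forcing the formula: { }.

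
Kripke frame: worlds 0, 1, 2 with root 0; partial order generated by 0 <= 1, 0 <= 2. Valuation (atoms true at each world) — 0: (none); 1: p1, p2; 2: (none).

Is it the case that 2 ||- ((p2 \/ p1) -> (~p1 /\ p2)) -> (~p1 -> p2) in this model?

2 ||-/- ((p2 \/ p1) -> (~p1 /\ p2)) -> (~p1 -> p2): already at 2 itself, 2 ||- (p2 \/ p1) -> (~p1 /\ p2) but 2 ||-/- ~p1 -> p2.
2 ||-/- ~p1 -> p2: already at 2 itself, 2 ||- ~p1 but 2 ||-/- p2.
2 lacks atom p2, so 2 ||-/- p2.

No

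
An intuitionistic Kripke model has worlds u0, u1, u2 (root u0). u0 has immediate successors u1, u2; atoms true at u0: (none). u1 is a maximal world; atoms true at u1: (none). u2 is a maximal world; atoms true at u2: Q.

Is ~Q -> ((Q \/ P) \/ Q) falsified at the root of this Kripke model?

Yes

u0 ||-/- ~Q -> ((Q \/ P) \/ Q): at the accessible world u1, u1 ||- ~Q but u1 ||-/- (Q \/ P) \/ Q.
u1 ||-/- (Q \/ P) \/ Q: neither disjunct is forced at u1.
u1 ||-/- Q \/ P: neither disjunct is forced at u1.
u1 lacks atom Q, so u1 ||-/- Q.
So the root u0 does not force ~Q -> ((Q \/ P) \/ Q); the model is a countermodel.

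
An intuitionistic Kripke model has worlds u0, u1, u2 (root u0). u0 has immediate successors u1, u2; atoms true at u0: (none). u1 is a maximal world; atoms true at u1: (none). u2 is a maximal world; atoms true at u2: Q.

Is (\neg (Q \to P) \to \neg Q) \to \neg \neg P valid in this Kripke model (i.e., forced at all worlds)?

No

Not every world: u0 \nVdash (\neg (Q \to P) \to \neg Q) \to \neg \neg P.
u0 \nVdash (\neg (Q \to P) \to \neg Q) \to \neg \neg P: at the accessible world u1, u1 \Vdash \neg (Q \to P) \to \neg Q but u1 \nVdash \neg \neg P.
u1 \nVdash \neg \neg P since u1 is accessible from u1 and u1 \Vdash \neg P.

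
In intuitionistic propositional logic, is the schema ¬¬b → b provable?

No

This is double-negation elimination, which is not intuitionistically valid.
A Kripke countermodel: worlds 0, 1; order generated by 0 ≤ 1; atoms true at each world — 0:{}; 1:{b}.
0 ⊮ ¬¬b → b: already at 0 itself, 0 ⊩ ¬¬b but 0 ⊮ b.
0 lacks atom b, so 0 ⊮ b.
So the root 0 does not force the formula.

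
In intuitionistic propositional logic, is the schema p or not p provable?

This is the law of excluded middle, which is not intuitionistically valid.
A Kripke countermodel: worlds u, v; order generated by u <= v; atoms true at each world — u:{}; v:{p}.
u does not force p or not p: neither disjunct is forced at u.
u lacks atom p, so u does not force p.
So the root u does not force the formula.

No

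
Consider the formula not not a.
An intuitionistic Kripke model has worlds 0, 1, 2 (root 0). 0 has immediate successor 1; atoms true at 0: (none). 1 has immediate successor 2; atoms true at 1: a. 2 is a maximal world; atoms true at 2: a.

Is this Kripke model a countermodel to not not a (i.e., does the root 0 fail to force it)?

No

0 forces not not a: no world accessible from 0 forces not a.
So the root 0 forces not not a; the model is not a countermodel.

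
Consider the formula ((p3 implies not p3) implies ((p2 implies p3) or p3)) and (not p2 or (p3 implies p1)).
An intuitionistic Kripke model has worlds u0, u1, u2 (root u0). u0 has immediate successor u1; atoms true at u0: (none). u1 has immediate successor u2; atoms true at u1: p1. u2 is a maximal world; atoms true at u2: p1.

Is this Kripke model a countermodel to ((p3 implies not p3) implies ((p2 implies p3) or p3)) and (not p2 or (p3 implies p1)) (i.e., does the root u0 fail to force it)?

No

u0 forces ((p3 implies not p3) implies ((p2 implies p3) or p3)) and (not p2 or (p3 implies p1)) since u0 forces both conjuncts.
So the root u0 forces ((p3 implies not p3) implies ((p2 implies p3) or p3)) and (not p2 or (p3 implies p1)); the model is not a countermodel.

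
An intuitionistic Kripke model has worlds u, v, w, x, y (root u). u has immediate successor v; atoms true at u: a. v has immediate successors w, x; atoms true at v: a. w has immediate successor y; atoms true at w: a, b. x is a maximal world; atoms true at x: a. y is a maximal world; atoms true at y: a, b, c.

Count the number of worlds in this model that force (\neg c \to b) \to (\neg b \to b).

u: forces it.
v: forces it.
w: forces it.
x: forces it.
y: forces it.
Worlds forcing the formula: {u, v, w, x, y}.

5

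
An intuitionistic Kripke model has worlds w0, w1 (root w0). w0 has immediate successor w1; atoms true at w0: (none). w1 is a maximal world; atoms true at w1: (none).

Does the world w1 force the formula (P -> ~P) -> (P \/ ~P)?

w1 ||- (P -> ~P) -> (P \/ ~P): every world accessible from w1 that forces P -> ~P (namely w1) also forces P \/ ~P.

Yes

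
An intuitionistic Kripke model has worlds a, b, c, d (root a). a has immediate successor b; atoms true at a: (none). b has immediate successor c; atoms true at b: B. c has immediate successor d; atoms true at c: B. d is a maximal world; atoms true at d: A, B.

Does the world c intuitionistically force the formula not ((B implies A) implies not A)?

c forces not ((B implies A) implies not A): no world accessible from c forces (B implies A) implies not A.

Yes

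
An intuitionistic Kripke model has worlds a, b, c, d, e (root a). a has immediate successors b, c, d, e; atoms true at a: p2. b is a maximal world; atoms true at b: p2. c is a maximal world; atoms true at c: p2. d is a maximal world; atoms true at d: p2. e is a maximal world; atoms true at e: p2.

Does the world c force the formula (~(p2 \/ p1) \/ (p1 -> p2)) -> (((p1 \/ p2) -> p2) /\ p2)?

Yes

c ||- (~(p2 \/ p1) \/ (p1 -> p2)) -> (((p1 \/ p2) -> p2) /\ p2): every world accessible from c that forces ~(p2 \/ p1) \/ (p1 -> p2) (namely c) also forces ((p1 \/ p2) -> p2) /\ p2.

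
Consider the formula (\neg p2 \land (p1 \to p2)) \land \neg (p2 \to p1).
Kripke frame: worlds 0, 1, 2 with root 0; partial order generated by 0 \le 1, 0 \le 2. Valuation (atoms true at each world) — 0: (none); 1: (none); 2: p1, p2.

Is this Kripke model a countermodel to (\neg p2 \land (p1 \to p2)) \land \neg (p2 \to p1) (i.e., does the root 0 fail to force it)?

0 \nVdash (\neg p2 \land (p1 \to p2)) \land \neg (p2 \to p1) since 0 fails \neg p2 \land (p1 \to p2).
So the root 0 does not force (\neg p2 \land (p1 \to p2)) \land \neg (p2 \to p1); the model is a countermodel.

Yes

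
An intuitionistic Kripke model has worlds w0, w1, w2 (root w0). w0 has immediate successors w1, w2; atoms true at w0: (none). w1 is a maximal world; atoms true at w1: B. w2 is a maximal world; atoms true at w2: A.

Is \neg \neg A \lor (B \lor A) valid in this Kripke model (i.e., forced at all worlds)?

Not every world: w0 \nVdash \neg \neg A \lor (B \lor A).
w0 \nVdash \neg \neg A \lor (B \lor A): neither disjunct is forced at w0.
w0 \nVdash \neg \neg A since w1 is accessible from w0 and w1 \Vdash \neg A.
w1 \Vdash \neg A: no world accessible from w1 forces A.

No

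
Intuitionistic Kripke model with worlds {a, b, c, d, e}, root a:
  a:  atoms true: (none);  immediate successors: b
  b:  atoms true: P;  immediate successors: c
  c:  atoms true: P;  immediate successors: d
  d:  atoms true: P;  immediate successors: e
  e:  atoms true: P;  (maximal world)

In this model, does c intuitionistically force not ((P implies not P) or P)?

c does not force not ((P implies not P) or P) since c is accessible from c and c forces (P implies not P) or P.
c forces (P implies not P) or P via the disjunct P.

No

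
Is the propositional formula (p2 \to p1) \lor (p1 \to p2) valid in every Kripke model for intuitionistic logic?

No

This is the Gödel–Dummett linearity axiom, which is not intuitionistically valid.
A Kripke countermodel: worlds w0, w1, w2; order generated by w0 \le w1, w0 \le w2; atoms true at each world — w0:{}; w1:{p2}; w2:{p1}.
w0 \nVdash (p2 \to p1) \lor (p1 \to p2): neither disjunct is forced at w0.
w0 \nVdash p2 \to p1: at the accessible world w1, w1 \Vdash p2 but w1 \nVdash p1.
w1 lacks atom p1, so w1 \nVdash p1.
So the root w0 does not force the formula.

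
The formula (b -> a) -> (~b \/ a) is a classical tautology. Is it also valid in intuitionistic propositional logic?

No

This is the material-implication-as-disjunction principle, which is not intuitionistically valid.
A Kripke countermodel: worlds s0, s1; order generated by s0 <= s1; atoms true at each world — s0:{}; s1:{a,b}.
s0 ||-/- (b -> a) -> (~b \/ a): already at s0 itself, s0 ||- b -> a but s0 ||-/- ~b \/ a.
s0 ||-/- ~b \/ a: neither disjunct is forced at s0.
s0 ||-/- ~b since s1 is accessible from s0 and s1 ||- b.
So the root s0 does not force the formula.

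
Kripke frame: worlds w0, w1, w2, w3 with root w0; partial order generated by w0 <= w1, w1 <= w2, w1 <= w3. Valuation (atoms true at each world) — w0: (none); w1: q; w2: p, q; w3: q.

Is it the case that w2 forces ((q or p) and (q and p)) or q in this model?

Yes

w2 forces ((q or p) and (q and p)) or q via the disjunct (q or p) and (q and p).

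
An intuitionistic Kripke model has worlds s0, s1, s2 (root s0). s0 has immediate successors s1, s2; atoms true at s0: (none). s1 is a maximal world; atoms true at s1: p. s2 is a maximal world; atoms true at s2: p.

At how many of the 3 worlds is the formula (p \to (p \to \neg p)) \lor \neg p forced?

0

s0: does not force it — s0 \nVdash (p \to (p \to \neg p)) \lor \neg p: neither disjunct is forced at s0.
s1: does not force it — s1 \nVdash (p \to (p \to \neg p)) \lor \neg p: neither disjunct is forced at s1.
s2: does not force it.
Worlds forcing the formula: { }.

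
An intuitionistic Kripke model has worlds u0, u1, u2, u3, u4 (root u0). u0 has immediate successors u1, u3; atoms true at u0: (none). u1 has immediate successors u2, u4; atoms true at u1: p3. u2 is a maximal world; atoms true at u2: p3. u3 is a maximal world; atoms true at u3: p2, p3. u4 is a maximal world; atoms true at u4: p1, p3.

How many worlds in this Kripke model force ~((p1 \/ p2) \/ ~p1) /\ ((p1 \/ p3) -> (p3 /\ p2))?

0

u0: does not force it — u0 ||-/- ~((p1 \/ p2) \/ ~p1) /\ ((p1 \/ p3) -> (p3 /\ p2)) since u0 fails ~((p1 \/ p2) \/ ~p1).
u1: does not force it — u1 ||-/- ~((p1 \/ p2) \/ ~p1) /\ ((p1 \/ p3) -> (p3 /\ p2)) since u1 fails ~((p1 \/ p2) \/ ~p1).
u2: does not force it — u2 ||-/- ~((p1 \/ p2) \/ ~p1) /\ ((p1 \/ p3) -> (p3 /\ p2)) since u2 fails ~((p1 \/ p2) \/ ~p1).
u3: does not force it.
u4: does not force it.
Worlds forcing the formula: { }.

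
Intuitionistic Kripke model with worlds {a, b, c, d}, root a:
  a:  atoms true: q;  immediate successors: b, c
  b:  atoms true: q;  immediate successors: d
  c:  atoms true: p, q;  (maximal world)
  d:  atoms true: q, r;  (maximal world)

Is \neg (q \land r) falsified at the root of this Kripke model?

Yes

a \nVdash \neg (q \land r) since d is accessible from a and d \Vdash q \land r.
d \Vdash q \land r since d forces both conjuncts.
So the root a does not force \neg (q \land r); the model is a countermodel.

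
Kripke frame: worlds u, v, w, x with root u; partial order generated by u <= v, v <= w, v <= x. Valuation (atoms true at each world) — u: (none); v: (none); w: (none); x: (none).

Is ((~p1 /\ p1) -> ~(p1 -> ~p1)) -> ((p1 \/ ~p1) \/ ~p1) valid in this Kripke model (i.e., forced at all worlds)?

u ||- ((~p1 /\ p1) -> ~(p1 -> ~p1)) -> ((p1 \/ ~p1) \/ ~p1): every world accessible from u that forces (~p1 /\ p1) -> ~(p1 -> ~p1) (namely u, v, w, x) also forces (p1 \/ ~p1) \/ ~p1.
Since the root u forces ((~p1 /\ p1) -> ~(p1 -> ~p1)) -> ((p1 \/ ~p1) \/ ~p1) and forcing is persistent (monotone upward), every world forces it.

Yes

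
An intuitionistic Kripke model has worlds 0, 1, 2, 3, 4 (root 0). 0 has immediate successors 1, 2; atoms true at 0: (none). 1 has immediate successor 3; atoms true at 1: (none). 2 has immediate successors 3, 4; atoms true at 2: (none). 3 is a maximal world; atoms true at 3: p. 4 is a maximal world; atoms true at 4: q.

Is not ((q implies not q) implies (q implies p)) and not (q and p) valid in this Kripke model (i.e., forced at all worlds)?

No

Not every world: 0 does not force not ((q implies not q) implies (q implies p)) and not (q and p).
0 does not force not ((q implies not q) implies (q implies p)) and not (q and p) since 0 fails not ((q implies not q) implies (q implies p)).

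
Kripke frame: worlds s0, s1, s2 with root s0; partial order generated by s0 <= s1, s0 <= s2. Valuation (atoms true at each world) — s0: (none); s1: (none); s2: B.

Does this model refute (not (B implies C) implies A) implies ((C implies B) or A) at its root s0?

s0 forces (not (B implies C) implies A) implies ((C implies B) or A): every world accessible from s0 that forces not (B implies C) implies A (namely s1) also forces (C implies B) or A.
So the root s0 forces (not (B implies C) implies A) implies ((C implies B) or A); the model is not a countermodel.

No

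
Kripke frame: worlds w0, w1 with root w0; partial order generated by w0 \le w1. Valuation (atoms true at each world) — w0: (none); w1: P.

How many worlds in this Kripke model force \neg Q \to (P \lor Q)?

w0: does not force it — w0 \nVdash \neg Q \to (P \lor Q): already at w0 itself, w0 \Vdash \neg Q but w0 \nVdash P \lor Q.
w1: forces it.
Worlds forcing the formula: {w1}.

1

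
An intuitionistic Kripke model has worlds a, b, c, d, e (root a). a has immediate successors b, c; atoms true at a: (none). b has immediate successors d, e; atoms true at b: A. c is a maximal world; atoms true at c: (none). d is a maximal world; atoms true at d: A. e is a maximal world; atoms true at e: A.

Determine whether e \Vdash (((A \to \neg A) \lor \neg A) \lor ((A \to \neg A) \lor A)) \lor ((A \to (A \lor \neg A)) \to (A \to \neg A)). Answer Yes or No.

Yes

e \Vdash (((A \to \neg A) \lor \neg A) \lor ((A \to \neg A) \lor A)) \lor ((A \to (A \lor \neg A)) \to (A \to \neg A)) via the disjunct ((A \to \neg A) \lor \neg A) \lor ((A \to \neg A) \lor A).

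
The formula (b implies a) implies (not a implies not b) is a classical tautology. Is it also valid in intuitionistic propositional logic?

Yes

This is the forward direction of contraposition, which is intuitionistically derivable.
Assume b implies a and not a. If b held then a would follow, contradicting not a; so not b.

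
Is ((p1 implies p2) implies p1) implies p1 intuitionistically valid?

No

This is Peirce's law, which is not intuitionistically valid.
A Kripke countermodel: worlds u0, u1; order generated by u0 <= u1; atoms true at each world — u0:{}; u1:{p1}.
u0 does not force ((p1 implies p2) implies p1) implies p1: already at u0 itself, u0 forces (p1 implies p2) implies p1 but u0 does not force p1.
u0 lacks atom p1, so u0 does not force p1.
So the root u0 does not force the formula.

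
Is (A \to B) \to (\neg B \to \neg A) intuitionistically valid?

Yes

This is the forward direction of contraposition, which is intuitionistically derivable.
Assume A \to B and \neg B. If A held then B would follow, contradicting \neg B; so \neg A.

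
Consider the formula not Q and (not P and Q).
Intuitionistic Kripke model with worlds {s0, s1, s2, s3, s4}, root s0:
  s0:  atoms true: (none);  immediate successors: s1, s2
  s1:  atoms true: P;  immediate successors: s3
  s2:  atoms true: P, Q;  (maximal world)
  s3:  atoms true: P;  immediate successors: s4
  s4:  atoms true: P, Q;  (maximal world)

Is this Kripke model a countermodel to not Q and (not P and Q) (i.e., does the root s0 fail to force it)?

s0 does not force not Q and (not P and Q) since s0 fails not Q.
So the root s0 does not force not Q and (not P and Q); the model is a countermodel.

Yes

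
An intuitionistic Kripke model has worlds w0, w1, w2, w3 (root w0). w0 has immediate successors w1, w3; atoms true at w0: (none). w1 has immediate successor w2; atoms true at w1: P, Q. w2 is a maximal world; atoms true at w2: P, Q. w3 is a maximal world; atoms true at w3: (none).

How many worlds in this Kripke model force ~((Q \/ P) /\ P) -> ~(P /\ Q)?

4

w0: forces it.
w1: forces it.
w2: forces it.
w3: forces it.
Worlds forcing the formula: {w0, w1, w2, w3}.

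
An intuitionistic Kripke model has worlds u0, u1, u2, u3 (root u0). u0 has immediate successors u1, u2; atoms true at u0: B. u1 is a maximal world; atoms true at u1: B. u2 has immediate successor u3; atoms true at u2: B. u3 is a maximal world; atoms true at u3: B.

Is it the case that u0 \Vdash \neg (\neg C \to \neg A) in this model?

No

u0 \nVdash \neg (\neg C \to \neg A) since u0 is accessible from u0 and u0 \Vdash \neg C \to \neg A.
u0 \Vdash \neg C \to \neg A: every world accessible from u0 that forces \neg C (namely u0, u1, u2, u3) also forces \neg A.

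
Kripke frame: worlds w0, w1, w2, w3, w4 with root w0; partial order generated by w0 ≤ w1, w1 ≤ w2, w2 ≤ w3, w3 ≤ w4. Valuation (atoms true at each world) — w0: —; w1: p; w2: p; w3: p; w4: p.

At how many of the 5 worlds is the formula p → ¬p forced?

w0: does not force it — w0 ⊮ p → ¬p: at the accessible world w1, w1 ⊩ p but w1 ⊮ ¬p.
w1: does not force it.
w2: does not force it.
w3: does not force it.
w4: does not force it.
Worlds forcing the formula: { }.

0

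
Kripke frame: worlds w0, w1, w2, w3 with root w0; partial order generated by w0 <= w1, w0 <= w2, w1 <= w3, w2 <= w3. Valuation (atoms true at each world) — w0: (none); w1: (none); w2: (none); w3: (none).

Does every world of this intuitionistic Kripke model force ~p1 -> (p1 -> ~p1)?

Yes

w0 ||- ~p1 -> (p1 -> ~p1): every world accessible from w0 that forces ~p1 (namely w0, w1, w2, w3) also forces p1 -> ~p1.
Since the root w0 forces ~p1 -> (p1 -> ~p1) and forcing is persistent (monotone upward), every world forces it.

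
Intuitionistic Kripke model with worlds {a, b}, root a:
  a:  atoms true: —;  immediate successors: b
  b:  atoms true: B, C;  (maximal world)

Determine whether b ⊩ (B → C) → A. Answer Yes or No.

No

b ⊮ (B → C) → A: already at b itself, b ⊩ B → C but b ⊮ A.
b lacks atom A, so b ⊮ A.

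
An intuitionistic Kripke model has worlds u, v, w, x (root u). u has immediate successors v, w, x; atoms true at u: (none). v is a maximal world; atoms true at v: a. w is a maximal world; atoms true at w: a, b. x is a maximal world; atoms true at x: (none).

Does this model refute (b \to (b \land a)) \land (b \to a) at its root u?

u \Vdash (b \to (b \land a)) \land (b \to a) since u forces both conjuncts.
So the root u forces (b \to (b \land a)) \land (b \to a); the model is not a countermodel.

No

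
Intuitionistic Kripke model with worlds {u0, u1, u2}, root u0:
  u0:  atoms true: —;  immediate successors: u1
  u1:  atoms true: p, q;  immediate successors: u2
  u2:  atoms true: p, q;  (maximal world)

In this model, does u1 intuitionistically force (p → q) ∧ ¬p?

u1 ⊮ (p → q) ∧ ¬p since u1 fails ¬p.

No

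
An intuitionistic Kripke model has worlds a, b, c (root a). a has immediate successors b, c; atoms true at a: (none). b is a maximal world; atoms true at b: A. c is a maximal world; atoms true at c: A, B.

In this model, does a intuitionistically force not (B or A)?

a does not force not (B or A) since b is accessible from a and b forces B or A.
b forces B or A via the disjunct A.

No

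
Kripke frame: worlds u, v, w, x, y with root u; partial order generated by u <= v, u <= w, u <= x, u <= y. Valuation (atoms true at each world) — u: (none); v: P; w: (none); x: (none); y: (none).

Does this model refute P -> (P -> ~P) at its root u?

u ||-/- P -> (P -> ~P): at the accessible world v, v ||- P but v ||-/- P -> ~P.
v ||-/- P -> ~P: already at v itself, v ||- P but v ||-/- ~P.
v ||-/- ~P since v is accessible from v and v ||- P.
So the root u does not force P -> (P -> ~P); the model is a countermodel.

Yes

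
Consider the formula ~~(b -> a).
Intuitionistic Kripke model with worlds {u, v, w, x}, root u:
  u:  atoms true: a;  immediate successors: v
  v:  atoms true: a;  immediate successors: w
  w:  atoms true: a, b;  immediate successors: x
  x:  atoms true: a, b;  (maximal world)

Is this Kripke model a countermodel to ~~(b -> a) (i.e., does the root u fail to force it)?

No

u ||- ~~(b -> a): no world accessible from u forces ~(b -> a).
So the root u forces ~~(b -> a); the model is not a countermodel.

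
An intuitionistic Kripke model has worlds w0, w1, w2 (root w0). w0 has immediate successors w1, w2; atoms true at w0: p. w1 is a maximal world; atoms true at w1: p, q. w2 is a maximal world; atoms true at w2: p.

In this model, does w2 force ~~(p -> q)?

No

w2 ||-/- ~~(p -> q) since w2 is accessible from w2 and w2 ||- ~(p -> q).
w2 ||- ~(p -> q): no world accessible from w2 forces p -> q.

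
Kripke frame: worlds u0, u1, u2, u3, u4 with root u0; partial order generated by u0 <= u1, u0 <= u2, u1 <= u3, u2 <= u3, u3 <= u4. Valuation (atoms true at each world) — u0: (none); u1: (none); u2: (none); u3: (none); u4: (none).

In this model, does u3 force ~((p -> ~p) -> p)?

Yes

u3 ||- ~((p -> ~p) -> p): no world accessible from u3 forces (p -> ~p) -> p.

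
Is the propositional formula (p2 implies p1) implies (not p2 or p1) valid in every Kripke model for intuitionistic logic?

No

This is the material-implication-as-disjunction principle, which is not intuitionistically valid.
A Kripke countermodel: worlds a, b; order generated by a <= b; atoms true at each world — a:{}; b:{p1,p2}.
a does not force (p2 implies p1) implies (not p2 or p1): already at a itself, a forces p2 implies p1 but a does not force not p2 or p1.
a does not force not p2 or p1: neither disjunct is forced at a.
a does not force not p2 since b is accessible from a and b forces p2.
So the root a does not force the formula.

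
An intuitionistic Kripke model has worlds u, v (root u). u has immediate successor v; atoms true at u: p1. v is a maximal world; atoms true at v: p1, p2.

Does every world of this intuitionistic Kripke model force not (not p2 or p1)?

No

Not every world: u does not force not (not p2 or p1).
u does not force not (not p2 or p1) since u is accessible from u and u forces not p2 or p1.
u forces not p2 or p1 via the disjunct p1.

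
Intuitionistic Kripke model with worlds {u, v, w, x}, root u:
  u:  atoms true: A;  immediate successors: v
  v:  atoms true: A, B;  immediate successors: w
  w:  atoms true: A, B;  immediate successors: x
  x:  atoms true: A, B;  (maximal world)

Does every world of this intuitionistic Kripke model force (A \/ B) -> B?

Not every world: u ||-/- (A \/ B) -> B.
u ||-/- (A \/ B) -> B: already at u itself, u ||- A \/ B but u ||-/- B.
u lacks atom B, so u ||-/- B.

No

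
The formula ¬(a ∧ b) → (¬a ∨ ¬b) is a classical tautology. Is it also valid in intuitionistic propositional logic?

This is the constructively invalid direction of De Morgan's law for conjunction, which is not intuitionistically valid.
A Kripke countermodel: worlds u0, u1, u2; order generated by u0 ≤ u1, u0 ≤ u2; atoms true at each world — u0:{}; u1:{a}; u2:{b}.
u0 ⊮ ¬(a ∧ b) → (¬a ∨ ¬b): already at u0 itself, u0 ⊩ ¬(a ∧ b) but u0 ⊮ ¬a ∨ ¬b.
u0 ⊮ ¬a ∨ ¬b: neither disjunct is forced at u0.
u0 ⊮ ¬a since u1 is accessible from u0 and u1 ⊩ a.
So the root u0 does not force the formula.

No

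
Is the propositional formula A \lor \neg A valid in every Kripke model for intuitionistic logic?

No

This is the law of excluded middle, which is not intuitionistically valid.
A Kripke countermodel: worlds s0, s1; order generated by s0 \le s1; atoms true at each world — s0:{}; s1:{A}.
s0 \nVdash A \lor \neg A: neither disjunct is forced at s0.
s0 lacks atom A, so s0 \nVdash A.
So the root s0 does not force the formula.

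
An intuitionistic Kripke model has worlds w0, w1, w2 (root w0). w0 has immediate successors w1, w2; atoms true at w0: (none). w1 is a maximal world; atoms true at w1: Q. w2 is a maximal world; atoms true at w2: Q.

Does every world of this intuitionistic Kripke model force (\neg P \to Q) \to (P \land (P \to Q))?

No

Not every world: w0 \nVdash (\neg P \to Q) \to (P \land (P \to Q)).
w0 \nVdash (\neg P \to Q) \to (P \land (P \to Q)): at the accessible world w1, w1 \Vdash \neg P \to Q but w1 \nVdash P \land (P \to Q).
w1 \nVdash P \land (P \to Q) since w1 fails P.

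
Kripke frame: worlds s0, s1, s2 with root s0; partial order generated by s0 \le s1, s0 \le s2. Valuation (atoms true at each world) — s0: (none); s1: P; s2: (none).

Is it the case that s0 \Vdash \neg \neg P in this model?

s0 \nVdash \neg \neg P since s2 is accessible from s0 and s2 \Vdash \neg P.
s2 \Vdash \neg P: no world accessible from s2 forces P.

No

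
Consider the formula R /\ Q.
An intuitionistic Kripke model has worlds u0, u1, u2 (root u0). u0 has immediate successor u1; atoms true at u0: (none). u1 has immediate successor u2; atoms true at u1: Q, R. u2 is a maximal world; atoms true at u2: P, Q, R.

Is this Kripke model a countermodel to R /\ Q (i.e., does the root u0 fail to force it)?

u0 ||-/- R /\ Q since u0 fails R.
So the root u0 does not force R /\ Q; the model is a countermodel.

Yes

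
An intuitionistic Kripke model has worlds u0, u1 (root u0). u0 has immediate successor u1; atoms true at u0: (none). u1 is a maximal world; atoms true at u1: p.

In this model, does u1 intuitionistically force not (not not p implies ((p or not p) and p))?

u1 does not force not (not not p implies ((p or not p) and p)) since u1 is accessible from u1 and u1 forces not not p implies ((p or not p) and p).
u1 forces not not p implies ((p or not p) and p): every world accessible from u1 that forces not not p (namely u1) also forces (p or not p) and p.

No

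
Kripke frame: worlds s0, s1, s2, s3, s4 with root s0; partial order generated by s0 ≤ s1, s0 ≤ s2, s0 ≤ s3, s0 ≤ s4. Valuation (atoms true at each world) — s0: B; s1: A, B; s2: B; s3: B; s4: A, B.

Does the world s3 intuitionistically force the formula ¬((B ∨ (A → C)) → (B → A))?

s3 ⊩ ¬((B ∨ (A → C)) → (B → A)): no world accessible from s3 forces (B ∨ (A → C)) → (B → A).

Yes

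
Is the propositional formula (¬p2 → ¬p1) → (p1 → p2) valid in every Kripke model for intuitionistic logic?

This is the converse of contraposition, which is not intuitionistically valid.
A Kripke countermodel: worlds u0, u1; order generated by u0 ≤ u1; atoms true at each world — u0:{p1}; u1:{p1,p2}.
u0 ⊮ (¬p2 → ¬p1) → (p1 → p2): already at u0 itself, u0 ⊩ ¬p2 → ¬p1 but u0 ⊮ p1 → p2.
u0 ⊮ p1 → p2: already at u0 itself, u0 ⊩ p1 but u0 ⊮ p2.
u0 lacks atom p2, so u0 ⊮ p2.
So the root u0 does not force the formula.

No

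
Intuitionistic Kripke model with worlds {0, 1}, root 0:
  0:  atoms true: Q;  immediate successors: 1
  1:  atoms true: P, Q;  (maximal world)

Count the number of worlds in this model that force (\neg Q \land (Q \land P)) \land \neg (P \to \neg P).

0: does not force it — 0 \nVdash (\neg Q \land (Q \land P)) \land \neg (P \to \neg P) since 0 fails \neg Q \land (Q \land P).
1: does not force it — 1 \nVdash (\neg Q \land (Q \land P)) \land \neg (P \to \neg P) since 1 fails \neg Q \land (Q \land P).
Worlds forcing the formula: { }.

0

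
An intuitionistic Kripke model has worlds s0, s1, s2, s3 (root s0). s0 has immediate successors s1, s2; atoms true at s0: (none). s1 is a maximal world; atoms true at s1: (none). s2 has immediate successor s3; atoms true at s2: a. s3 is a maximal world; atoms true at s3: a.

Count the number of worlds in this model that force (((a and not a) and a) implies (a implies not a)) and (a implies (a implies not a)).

s0: does not force it — s0 does not force (((a and not a) and a) implies (a implies not a)) and (a implies (a implies not a)) since s0 fails a implies (a implies not a).
s1: forces it.
s2: does not force it — s2 does not force (((a and not a) and a) implies (a implies not a)) and (a implies (a implies not a)) since s2 fails a implies (a implies not a).
s3: does not force it.
Worlds forcing the formula: {s1}.

1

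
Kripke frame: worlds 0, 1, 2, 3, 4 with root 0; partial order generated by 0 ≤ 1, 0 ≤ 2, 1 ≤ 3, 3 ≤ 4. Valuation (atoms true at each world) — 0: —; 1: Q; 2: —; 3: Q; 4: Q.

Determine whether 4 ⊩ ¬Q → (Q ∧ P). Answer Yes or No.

Yes

4 ⊩ ¬Q → (Q ∧ P) vacuously: no world accessible from 4 forces the antecedent ¬Q.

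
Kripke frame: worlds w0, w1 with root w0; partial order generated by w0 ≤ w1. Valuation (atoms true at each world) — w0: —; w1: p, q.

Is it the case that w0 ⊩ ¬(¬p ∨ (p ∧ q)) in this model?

No

w0 ⊮ ¬(¬p ∨ (p ∧ q)) since w1 is accessible from w0 and w1 ⊩ ¬p ∨ (p ∧ q).
w1 ⊩ ¬p ∨ (p ∧ q) via the disjunct p ∧ q.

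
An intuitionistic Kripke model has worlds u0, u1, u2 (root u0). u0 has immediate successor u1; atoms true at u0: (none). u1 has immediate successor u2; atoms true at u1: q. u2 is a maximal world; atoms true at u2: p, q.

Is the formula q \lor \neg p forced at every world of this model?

Not every world: u0 \nVdash q \lor \neg p.
u0 \nVdash q \lor \neg p: neither disjunct is forced at u0.
u0 lacks atom q, so u0 \nVdash q.

No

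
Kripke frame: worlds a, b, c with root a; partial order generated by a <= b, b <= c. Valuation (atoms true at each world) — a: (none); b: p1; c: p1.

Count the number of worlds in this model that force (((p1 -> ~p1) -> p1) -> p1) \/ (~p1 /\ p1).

2

a: does not force it — a ||-/- (((p1 -> ~p1) -> p1) -> p1) \/ (~p1 /\ p1): neither disjunct is forced at a.
b: forces it.
c: forces it.
Worlds forcing the formula: {b, c}.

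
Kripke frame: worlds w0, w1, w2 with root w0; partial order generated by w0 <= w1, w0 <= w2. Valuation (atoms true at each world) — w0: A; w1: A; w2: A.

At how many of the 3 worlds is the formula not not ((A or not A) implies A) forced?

3

w0: forces it.
w1: forces it.
w2: forces it.
Worlds forcing the formula: {w0, w1, w2}.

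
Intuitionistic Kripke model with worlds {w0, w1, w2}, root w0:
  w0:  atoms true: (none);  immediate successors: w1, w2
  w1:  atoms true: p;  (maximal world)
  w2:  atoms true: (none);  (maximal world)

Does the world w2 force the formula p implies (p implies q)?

w2 forces p implies (p implies q) vacuously: no world accessible from w2 forces the antecedent p.

Yes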